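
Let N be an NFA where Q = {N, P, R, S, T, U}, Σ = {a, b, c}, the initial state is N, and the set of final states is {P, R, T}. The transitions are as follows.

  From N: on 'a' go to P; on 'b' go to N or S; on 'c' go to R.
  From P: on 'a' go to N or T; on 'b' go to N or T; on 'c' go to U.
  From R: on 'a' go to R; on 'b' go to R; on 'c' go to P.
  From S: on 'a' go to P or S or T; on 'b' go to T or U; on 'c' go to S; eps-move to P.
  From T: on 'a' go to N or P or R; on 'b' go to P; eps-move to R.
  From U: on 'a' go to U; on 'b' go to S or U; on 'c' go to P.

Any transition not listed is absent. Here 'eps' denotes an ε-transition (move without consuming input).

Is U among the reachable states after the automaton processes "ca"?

No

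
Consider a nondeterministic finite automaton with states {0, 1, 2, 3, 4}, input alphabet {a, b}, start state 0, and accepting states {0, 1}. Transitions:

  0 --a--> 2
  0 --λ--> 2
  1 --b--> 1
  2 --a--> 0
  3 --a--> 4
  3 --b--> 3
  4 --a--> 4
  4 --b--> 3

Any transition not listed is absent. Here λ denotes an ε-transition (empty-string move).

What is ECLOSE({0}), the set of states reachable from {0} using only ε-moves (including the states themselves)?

{0, 2}

Begin with {0}.
ε-move 0 → 2; add 2.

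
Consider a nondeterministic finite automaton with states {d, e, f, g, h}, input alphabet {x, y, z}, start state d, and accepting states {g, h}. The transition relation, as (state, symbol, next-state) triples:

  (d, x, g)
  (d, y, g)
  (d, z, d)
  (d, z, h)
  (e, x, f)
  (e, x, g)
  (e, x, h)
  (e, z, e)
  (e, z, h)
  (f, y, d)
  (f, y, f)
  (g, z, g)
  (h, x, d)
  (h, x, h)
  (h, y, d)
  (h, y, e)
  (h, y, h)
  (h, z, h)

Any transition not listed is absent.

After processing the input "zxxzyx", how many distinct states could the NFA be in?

4

Start in {d}.
Read 'z': d→{d, h}; now {d, h}.
Read 'x': d→{g}, h→{d, h}; now {d, g, h}.
Read 'x': d→{g}, g→∅, h→{d, h}; now {d, g, h}.
Read 'z': d→{d, h}, g→{g}, h→{h}; now {d, g, h}.
Read 'y': d→{g}, g→∅, h→{d, e, h}; now {d, e, g, h}.
Read 'x': d→{g}, e→{f, g, h}, g→∅, h→{d, h}; now {d, f, g, h}.
That set has 4 states.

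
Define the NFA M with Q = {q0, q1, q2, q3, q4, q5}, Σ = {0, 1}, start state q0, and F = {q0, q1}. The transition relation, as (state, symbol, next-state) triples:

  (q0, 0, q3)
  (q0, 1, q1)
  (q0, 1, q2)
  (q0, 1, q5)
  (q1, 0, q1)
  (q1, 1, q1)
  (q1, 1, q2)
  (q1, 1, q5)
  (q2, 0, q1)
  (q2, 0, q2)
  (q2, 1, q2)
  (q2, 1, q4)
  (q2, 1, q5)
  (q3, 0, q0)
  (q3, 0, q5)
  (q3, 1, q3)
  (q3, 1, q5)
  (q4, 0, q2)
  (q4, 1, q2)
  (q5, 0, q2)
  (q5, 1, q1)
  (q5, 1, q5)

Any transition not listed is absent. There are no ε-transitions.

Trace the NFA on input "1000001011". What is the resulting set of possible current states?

{q1, q2, q4, q5}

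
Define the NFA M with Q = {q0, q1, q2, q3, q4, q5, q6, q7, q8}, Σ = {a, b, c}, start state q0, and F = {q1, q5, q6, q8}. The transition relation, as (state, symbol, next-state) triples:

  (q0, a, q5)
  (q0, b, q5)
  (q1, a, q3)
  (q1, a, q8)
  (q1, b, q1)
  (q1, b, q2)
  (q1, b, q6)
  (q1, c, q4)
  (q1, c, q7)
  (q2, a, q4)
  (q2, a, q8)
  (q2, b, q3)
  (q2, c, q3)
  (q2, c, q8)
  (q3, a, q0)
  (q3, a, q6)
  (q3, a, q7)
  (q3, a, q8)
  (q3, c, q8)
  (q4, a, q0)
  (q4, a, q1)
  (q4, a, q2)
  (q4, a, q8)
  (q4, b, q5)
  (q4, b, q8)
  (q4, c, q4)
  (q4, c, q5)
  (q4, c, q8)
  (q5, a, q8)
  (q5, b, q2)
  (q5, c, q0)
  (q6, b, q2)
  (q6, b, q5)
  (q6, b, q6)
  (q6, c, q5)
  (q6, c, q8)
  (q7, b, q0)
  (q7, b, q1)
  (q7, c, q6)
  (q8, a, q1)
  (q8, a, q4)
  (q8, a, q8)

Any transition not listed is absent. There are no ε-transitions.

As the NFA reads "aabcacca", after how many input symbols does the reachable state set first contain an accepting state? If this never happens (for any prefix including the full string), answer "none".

1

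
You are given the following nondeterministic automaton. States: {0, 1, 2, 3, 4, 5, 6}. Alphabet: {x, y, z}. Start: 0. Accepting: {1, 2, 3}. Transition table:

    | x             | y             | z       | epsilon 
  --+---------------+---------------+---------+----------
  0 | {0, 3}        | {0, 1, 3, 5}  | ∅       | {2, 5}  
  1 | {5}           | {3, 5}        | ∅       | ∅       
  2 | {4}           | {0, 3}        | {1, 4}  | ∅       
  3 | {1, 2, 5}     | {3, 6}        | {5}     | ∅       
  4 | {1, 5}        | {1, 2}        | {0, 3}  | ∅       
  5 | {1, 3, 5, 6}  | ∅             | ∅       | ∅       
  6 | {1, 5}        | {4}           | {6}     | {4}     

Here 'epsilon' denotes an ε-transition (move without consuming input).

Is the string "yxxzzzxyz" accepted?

Yes

Start: ε-closure({0}) = {0, 2, 5}.
Read 'y': {0, 2, 5} → {0, 1, 2, 3, 5}.
Read 'x': {0, 1, 2, 3, 5} → {0, 1, 2, 3, 4, 5, 6}.
Read 'x': {0, 1, 2, 3, 4, 5, 6} → {0, 1, 2, 3, 4, 5, 6}.
Read 'z': {0, 1, 2, 3, 4, 5, 6} → {0, 1, 2, 3, 4, 5, 6}.
Read 'z': {0, 1, 2, 3, 4, 5, 6} → {0, 1, 2, 3, 4, 5, 6}.
Read 'z': {0, 1, 2, 3, 4, 5, 6} → {0, 1, 2, 3, 4, 5, 6}.
Read 'x': {0, 1, 2, 3, 4, 5, 6} → {0, 1, 2, 3, 4, 5, 6}.
Read 'y': {0, 1, 2, 3, 4, 5, 6} → {0, 1, 2, 3, 4, 5, 6}.
Read 'z': {0, 1, 2, 3, 4, 5, 6} → {0, 1, 2, 3, 4, 5, 6}.
The final set {0, 1, 2, 3, 4, 5, 6} contains the accepting states 1, 2, 3.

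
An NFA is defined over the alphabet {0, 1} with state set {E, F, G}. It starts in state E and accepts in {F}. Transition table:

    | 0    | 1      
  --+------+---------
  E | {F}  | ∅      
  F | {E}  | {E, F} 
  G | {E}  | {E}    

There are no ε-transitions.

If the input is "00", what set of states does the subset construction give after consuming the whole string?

{E}

Start in {E}.
Read '0': {E} → {F}.
Read '0': {F} → {E}.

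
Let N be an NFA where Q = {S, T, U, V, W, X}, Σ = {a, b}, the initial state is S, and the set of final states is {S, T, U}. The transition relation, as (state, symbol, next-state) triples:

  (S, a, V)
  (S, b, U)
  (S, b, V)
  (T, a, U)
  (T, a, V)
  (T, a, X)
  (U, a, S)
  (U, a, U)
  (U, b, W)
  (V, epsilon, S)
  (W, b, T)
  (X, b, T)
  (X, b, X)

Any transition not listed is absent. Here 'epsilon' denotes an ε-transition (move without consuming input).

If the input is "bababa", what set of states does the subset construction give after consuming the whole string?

Start in {S}.
Read 'b': {S} → {S, U, V}.
Read 'a': {S, U, V} → {S, U, V}.
Read 'b': {S, U, V} → {S, U, V, W}.
Read 'a': {S, U, V, W} → {S, U, V}.
Read 'b': {S, U, V} → {S, U, V, W}.
Read 'a': {S, U, V, W} → {S, U, V}.

{S, U, V}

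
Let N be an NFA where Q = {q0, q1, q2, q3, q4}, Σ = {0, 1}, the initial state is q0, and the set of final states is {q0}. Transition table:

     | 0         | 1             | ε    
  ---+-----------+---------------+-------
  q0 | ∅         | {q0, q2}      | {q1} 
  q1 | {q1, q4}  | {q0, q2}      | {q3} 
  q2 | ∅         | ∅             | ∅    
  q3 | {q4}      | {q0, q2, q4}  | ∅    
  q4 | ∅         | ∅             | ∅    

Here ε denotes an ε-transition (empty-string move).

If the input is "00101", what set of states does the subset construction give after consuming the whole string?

{q0, q1, q2, q3, q4}

Start: ε-closure({q0}) = {q0, q1, q3}.
Read '0': q0→∅, q1→{q1, q4}, q3→{q4}; union {q1, q4}; ε-closure = {q1, q3, q4}.
Read '0': q1→{q1, q4}, q3→{q4}, q4→∅; union {q1, q4}; ε-closure = {q1, q3, q4}.
Read '1': q1→{q0, q2}, q3→{q0, q2, q4}, q4→∅; union {q0, q2, q4}; ε-closure = {q0, q1, q2, q3, q4}.
Read '0': q0→∅, q1→{q1, q4}, q2→∅, q3→{q4}, q4→∅; union {q1, q4}; ε-closure = {q1, q3, q4}.
Read '1': q1→{q0, q2}, q3→{q0, q2, q4}, q4→∅; union {q0, q2, q4}; ε-closure = {q0, q1, q2, q3, q4}.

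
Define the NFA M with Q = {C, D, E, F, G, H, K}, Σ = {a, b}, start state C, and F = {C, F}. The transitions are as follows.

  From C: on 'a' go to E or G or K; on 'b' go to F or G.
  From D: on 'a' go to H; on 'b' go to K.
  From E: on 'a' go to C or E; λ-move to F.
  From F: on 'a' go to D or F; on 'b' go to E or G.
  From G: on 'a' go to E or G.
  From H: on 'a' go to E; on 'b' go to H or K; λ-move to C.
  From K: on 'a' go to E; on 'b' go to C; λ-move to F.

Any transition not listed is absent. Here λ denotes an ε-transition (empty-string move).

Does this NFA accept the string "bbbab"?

Start in {C}.
Read 'b': C→{F, G}; now {F, G}.
Read 'b': F→{E, G}, G→∅; union {E, G}; ε-closure = {E, F, G}.
Read 'b': E→∅, F→{E, G}, G→∅; union {E, G}; ε-closure = {E, F, G}.
Read 'a': E→{C, E}, F→{D, F}, G→{E, G}; now {C, D, E, F, G}.
Read 'b': C→{F, G}, D→{K}, E→∅, F→{E, G}, G→∅; now {E, F, G, K}.
The final set {E, F, G, K} contains the accepting state F.

Yes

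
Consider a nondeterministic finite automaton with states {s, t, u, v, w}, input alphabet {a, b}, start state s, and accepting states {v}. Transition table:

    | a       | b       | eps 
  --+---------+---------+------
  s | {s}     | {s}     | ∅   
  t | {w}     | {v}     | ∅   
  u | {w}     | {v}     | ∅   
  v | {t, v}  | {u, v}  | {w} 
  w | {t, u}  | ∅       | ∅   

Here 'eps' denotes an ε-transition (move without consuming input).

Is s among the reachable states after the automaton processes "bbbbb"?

Yes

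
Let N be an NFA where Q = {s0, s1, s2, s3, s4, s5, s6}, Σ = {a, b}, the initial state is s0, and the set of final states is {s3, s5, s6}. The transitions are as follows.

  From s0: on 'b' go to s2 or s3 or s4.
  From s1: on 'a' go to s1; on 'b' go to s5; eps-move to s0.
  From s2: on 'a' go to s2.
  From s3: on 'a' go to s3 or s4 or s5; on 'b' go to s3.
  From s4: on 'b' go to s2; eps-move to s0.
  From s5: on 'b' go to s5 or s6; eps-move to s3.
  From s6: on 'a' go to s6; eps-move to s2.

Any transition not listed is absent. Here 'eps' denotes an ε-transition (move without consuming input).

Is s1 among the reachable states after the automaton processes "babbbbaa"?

Start in {s0}.
Read 'b': s0→{s2, s3, s4}; union {s2, s3, s4}; ε-closure = {s0, s2, s3, s4}.
Read 'a': s0→∅, s2→{s2}, s3→{s3, s4, s5}, s4→∅; union {s2, s3, s4, s5}; ε-closure = {s0, s2, s3, s4, s5}.
Read 'b': s0→{s2, s3, s4}, s2→∅, s3→{s3}, s4→{s2}, s5→{s5, s6}; union {s2, s3, s4, s5, s6}; ε-closure = {s0, s2, s3, s4, s5, s6}.
Read 'b': s0→{s2, s3, s4}, s2→∅, s3→{s3}, s4→{s2}, s5→{s5, s6}, s6→∅; union {s2, s3, s4, s5, s6}; ε-closure = {s0, s2, s3, s4, s5, s6}.
Read 'b': s0→{s2, s3, s4}, s2→∅, s3→{s3}, s4→{s2}, s5→{s5, s6}, s6→∅; union {s2, s3, s4, s5, s6}; ε-closure = {s0, s2, s3, s4, s5, s6}.
Read 'b': s0→{s2, s3, s4}, s2→∅, s3→{s3}, s4→{s2}, s5→{s5, s6}, s6→∅; union {s2, s3, s4, s5, s6}; ε-closure = {s0, s2, s3, s4, s5, s6}.
Read 'a': s0→∅, s2→{s2}, s3→{s3, s4, s5}, s4→∅, s5→∅, s6→{s6}; union {s2, s3, s4, s5, s6}; ε-closure = {s0, s2, s3, s4, s5, s6}.
Read 'a': s0→∅, s2→{s2}, s3→{s3, s4, s5}, s4→∅, s5→∅, s6→{s6}; union {s2, s3, s4, s5, s6}; ε-closure = {s0, s2, s3, s4, s5, s6}.
State s1 is not in {s0, s2, s3, s4, s5, s6}.

No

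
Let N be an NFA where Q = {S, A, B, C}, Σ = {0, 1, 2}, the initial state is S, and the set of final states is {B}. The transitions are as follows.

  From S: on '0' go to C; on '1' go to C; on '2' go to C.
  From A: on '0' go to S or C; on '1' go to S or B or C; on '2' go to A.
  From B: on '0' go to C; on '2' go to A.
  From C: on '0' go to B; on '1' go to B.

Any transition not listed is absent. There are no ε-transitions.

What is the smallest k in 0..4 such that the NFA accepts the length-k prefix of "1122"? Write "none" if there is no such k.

2

Start in {S}.
Read '1': {S} → {C}.
Read '1': {C} → {B}.
None of the earlier sets intersect F, but {B} does.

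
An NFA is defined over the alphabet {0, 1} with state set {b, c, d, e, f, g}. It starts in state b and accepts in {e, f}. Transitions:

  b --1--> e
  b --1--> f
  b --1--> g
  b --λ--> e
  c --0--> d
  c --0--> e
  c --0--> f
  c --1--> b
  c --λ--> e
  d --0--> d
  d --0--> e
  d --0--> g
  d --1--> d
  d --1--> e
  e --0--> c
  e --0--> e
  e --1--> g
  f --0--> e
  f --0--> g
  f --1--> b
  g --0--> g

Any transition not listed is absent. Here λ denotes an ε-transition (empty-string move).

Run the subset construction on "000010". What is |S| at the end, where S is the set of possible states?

Start: ε-closure({b}) = {b, e}.
Read '0': b→∅, e→{c, e}; now {c, e}.
Read '0': c→{d, e, f}, e→{c, e}; now {c, d, e, f}.
Read '0': c→{d, e, f}, d→{d, e, g}, e→{c, e}, f→{e, g}; now {c, d, e, f, g}.
Read '0': c→{d, e, f}, d→{d, e, g}, e→{c, e}, f→{e, g}, g→{g}; now {c, d, e, f, g}.
Read '1': c→{b}, d→{d, e}, e→{g}, f→{b}, g→∅; now {b, d, e, g}.
Read '0': b→∅, d→{d, e, g}, e→{c, e}, g→{g}; now {c, d, e, g}.
That set has 4 states.

4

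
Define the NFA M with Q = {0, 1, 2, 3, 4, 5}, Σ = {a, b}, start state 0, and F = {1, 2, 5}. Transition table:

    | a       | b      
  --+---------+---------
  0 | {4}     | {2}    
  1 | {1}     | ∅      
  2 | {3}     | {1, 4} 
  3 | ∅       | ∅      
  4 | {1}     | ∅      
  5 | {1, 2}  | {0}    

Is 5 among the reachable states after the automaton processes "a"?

No

Start in {0}.
Read 'a': {0} → {4}.
State 5 is not in {4}.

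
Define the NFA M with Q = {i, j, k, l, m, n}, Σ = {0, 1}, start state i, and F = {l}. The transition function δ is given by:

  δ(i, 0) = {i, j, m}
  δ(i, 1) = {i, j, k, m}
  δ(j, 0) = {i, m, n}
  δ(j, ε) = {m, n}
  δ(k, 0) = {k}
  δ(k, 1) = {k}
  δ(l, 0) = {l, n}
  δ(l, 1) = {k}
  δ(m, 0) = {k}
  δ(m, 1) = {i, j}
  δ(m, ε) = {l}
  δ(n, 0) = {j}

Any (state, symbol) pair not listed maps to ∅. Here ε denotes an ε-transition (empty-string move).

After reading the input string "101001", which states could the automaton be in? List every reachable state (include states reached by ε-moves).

Start in {i}.
Read '1': i→{i, j, k, m}; union {i, j, k, m}; ε-closure = {i, j, k, l, m, n}.
Read '0': i→{i, j, m}, j→{i, m, n}, k→{k}, l→{l, n}, m→{k}, n→{j}; now {i, j, k, l, m, n}.
Read '1': i→{i, j, k, m}, j→∅, k→{k}, l→{k}, m→{i, j}, n→∅; union {i, j, k, m}; ε-closure = {i, j, k, l, m, n}.
Read '0': i→{i, j, m}, j→{i, m, n}, k→{k}, l→{l, n}, m→{k}, n→{j}; now {i, j, k, l, m, n}.
Read '0': i→{i, j, m}, j→{i, m, n}, k→{k}, l→{l, n}, m→{k}, n→{j}; now {i, j, k, l, m, n}.
Read '1': i→{i, j, k, m}, j→∅, k→{k}, l→{k}, m→{i, j}, n→∅; union {i, j, k, m}; ε-closure = {i, j, k, l, m, n}.

{i, j, k, l, m, n}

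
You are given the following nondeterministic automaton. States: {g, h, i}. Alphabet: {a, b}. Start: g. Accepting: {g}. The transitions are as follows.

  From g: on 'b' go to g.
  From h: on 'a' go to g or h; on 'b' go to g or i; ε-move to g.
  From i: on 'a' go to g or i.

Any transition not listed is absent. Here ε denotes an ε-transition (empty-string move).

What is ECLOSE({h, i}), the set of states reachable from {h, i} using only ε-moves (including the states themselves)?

Begin with {h, i}.
ε-move h → g; add g.

{g, h, i}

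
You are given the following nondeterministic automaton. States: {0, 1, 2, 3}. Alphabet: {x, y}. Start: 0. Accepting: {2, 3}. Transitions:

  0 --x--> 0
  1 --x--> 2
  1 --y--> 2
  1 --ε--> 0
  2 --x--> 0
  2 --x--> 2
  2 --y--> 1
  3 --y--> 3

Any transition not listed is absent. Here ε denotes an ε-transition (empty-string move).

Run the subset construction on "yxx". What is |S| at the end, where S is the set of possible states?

0

Start in {0}.
Read 'y': {0} → ∅.
The set is empty and remains empty for the remaining 2 symbols.
That set has 0 states.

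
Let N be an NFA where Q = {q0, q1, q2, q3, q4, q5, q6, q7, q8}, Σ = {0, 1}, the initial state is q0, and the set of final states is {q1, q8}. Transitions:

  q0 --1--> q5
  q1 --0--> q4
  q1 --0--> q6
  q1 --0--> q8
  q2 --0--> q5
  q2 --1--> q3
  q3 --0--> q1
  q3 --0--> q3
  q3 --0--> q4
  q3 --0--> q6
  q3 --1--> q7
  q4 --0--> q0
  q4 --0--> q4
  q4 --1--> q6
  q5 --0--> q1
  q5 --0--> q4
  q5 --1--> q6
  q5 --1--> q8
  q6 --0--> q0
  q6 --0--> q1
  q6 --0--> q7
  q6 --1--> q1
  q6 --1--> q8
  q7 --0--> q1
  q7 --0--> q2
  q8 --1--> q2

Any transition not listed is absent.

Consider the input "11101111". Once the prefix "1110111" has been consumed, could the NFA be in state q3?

Start in {q0}.
Read '1': {q0} → {q5}.
Read '1': {q5} → {q6, q8}.
Read '1': {q6, q8} → {q1, q2, q8}.
Read '0': {q1, q2, q8} → {q4, q5, q6, q8}.
Read '1': {q4, q5, q6, q8} → {q1, q2, q6, q8}.
Read '1': {q1, q2, q6, q8} → {q1, q2, q3, q8}.
Read '1': {q1, q2, q3, q8} → {q2, q3, q7}.
State q3 is in {q2, q3, q7}.

Yes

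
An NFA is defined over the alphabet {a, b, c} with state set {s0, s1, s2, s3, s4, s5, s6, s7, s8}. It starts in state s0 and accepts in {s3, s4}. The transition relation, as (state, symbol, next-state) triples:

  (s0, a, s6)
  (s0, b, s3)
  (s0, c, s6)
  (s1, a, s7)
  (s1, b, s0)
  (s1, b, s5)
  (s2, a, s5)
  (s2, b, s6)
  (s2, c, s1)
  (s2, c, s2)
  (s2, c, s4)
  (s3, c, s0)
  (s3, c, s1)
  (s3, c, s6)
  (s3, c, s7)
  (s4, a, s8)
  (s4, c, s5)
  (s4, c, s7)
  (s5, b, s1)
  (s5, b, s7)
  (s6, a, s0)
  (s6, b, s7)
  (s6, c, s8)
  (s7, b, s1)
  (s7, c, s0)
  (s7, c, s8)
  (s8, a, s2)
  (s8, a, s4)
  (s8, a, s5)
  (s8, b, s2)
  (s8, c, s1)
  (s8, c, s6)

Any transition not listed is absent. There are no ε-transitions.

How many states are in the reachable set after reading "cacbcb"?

2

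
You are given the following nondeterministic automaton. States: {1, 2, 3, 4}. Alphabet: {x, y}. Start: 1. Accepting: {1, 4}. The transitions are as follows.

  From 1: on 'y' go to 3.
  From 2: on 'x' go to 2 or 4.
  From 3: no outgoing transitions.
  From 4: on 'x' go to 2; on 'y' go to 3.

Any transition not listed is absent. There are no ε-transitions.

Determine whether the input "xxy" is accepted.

No

Start in {1}.
Read 'x': {1} → ∅.
The set is empty and remains empty for the remaining 2 symbols.
The final set ∅ contains no accepting state.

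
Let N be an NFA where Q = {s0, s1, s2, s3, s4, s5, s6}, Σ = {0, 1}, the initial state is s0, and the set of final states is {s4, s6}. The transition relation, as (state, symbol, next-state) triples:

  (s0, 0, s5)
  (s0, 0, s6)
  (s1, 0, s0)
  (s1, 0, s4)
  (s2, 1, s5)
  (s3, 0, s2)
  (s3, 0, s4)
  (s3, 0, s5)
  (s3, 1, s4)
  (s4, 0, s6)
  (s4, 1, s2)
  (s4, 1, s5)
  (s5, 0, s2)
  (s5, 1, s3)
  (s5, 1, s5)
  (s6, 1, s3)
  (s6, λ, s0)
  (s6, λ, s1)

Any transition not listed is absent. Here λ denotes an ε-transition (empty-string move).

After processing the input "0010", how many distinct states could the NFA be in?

Start in {s0}.
Read '0': {s0} → {s0, s1, s5, s6}.
Read '0': {s0, s1, s5, s6} → {s0, s1, s2, s4, s5, s6}.
Read '1': {s0, s1, s2, s4, s5, s6} → {s2, s3, s5}.
Read '0': {s2, s3, s5} → {s2, s4, s5}.
That set has 3 states.

3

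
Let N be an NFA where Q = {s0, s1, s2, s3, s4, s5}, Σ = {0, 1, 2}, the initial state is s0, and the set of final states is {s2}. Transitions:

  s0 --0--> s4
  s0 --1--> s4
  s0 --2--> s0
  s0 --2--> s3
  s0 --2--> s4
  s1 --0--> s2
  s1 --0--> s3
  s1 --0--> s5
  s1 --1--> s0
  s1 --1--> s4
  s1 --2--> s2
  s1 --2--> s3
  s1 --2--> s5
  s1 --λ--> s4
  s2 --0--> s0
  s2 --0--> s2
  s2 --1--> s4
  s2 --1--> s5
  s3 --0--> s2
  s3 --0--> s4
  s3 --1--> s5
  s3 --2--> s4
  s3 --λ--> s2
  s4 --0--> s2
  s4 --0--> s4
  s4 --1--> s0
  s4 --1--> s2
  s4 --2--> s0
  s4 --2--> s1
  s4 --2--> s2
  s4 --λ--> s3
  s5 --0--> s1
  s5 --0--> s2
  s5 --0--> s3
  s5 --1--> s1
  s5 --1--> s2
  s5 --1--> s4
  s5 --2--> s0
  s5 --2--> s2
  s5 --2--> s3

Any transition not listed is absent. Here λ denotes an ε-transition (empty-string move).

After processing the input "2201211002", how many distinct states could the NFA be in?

Start in {s0}.
Read '2': {s0} → {s0, s2, s3, s4}.
Read '2': {s0, s2, s3, s4} → {s0, s1, s2, s3, s4}.
Read '0': {s0, s1, s2, s3, s4} → {s0, s2, s3, s4, s5}.
Read '1': {s0, s2, s3, s4, s5} → {s0, s1, s2, s3, s4, s5}.
Read '2': {s0, s1, s2, s3, s4, s5} → {s0, s1, s2, s3, s4, s5}.
Read '1': {s0, s1, s2, s3, s4, s5} → {s0, s1, s2, s3, s4, s5}.
Read '1': {s0, s1, s2, s3, s4, s5} → {s0, s1, s2, s3, s4, s5}.
Read '0': {s0, s1, s2, s3, s4, s5} → {s0, s1, s2, s3, s4, s5}.
Read '0': {s0, s1, s2, s3, s4, s5} → {s0, s1, s2, s3, s4, s5}.
Read '2': {s0, s1, s2, s3, s4, s5} → {s0, s1, s2, s3, s4, s5}.
That set has 6 states.

6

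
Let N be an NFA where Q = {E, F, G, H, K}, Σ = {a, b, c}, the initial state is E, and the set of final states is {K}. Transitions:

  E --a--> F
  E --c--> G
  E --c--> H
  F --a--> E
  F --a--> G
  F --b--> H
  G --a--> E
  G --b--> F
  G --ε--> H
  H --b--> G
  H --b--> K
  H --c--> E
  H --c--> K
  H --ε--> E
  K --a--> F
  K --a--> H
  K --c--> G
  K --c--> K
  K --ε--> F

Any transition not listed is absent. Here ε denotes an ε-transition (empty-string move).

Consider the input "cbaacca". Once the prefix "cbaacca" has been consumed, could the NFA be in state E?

Yes

Start in {E}.
Read 'c': E→{G, H}; union {G, H}; ε-closure = {E, G, H}.
Read 'b': E→∅, G→{F}, H→{G, K}; union {F, G, K}; ε-closure = {E, F, G, H, K}.
Read 'a': E→{F}, F→{E, G}, G→{E}, H→∅, K→{F, H}; now {E, F, G, H}.
Read 'a': E→{F}, F→{E, G}, G→{E}, H→∅; union {E, F, G}; ε-closure = {E, F, G, H}.
Read 'c': E→{G, H}, F→∅, G→∅, H→{E, K}; union {E, G, H, K}; ε-closure = {E, F, G, H, K}.
Read 'c': E→{G, H}, F→∅, G→∅, H→{E, K}, K→{G, K}; union {E, G, H, K}; ε-closure = {E, F, G, H, K}.
Read 'a': E→{F}, F→{E, G}, G→{E}, H→∅, K→{F, H}; now {E, F, G, H}.
State E is in {E, F, G, H}.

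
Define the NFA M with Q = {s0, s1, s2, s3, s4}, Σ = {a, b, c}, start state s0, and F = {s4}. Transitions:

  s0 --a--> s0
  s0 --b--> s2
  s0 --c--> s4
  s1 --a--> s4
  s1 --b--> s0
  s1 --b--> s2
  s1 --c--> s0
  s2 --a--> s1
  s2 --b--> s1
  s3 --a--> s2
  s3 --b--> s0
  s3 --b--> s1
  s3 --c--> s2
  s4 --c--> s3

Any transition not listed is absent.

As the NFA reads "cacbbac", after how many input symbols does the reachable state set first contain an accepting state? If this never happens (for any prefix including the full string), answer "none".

Start in {s0}.
Read 'c': s0→{s4}; now {s4}.
None of the earlier sets intersect F, but {s4} does.

1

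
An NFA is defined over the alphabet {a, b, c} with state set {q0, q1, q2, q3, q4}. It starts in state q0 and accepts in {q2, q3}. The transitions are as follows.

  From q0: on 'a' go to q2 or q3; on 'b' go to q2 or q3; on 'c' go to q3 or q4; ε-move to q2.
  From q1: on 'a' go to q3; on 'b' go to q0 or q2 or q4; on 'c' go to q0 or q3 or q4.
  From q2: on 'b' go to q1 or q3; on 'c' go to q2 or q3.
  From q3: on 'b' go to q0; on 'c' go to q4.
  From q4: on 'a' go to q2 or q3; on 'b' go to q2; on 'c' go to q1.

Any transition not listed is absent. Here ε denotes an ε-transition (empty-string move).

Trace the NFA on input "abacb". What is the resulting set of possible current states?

{q0, q1, q2, q3}

Start: ε-closure({q0}) = {q0, q2}.
Read 'a': q0→{q2, q3}, q2→∅; now {q2, q3}.
Read 'b': q2→{q1, q3}, q3→{q0}; union {q0, q1, q3}; ε-closure = {q0, q1, q2, q3}.
Read 'a': q0→{q2, q3}, q1→{q3}, q2→∅, q3→∅; now {q2, q3}.
Read 'c': q2→{q2, q3}, q3→{q4}; now {q2, q3, q4}.
Read 'b': q2→{q1, q3}, q3→{q0}, q4→{q2}; now {q0, q1, q2, q3}.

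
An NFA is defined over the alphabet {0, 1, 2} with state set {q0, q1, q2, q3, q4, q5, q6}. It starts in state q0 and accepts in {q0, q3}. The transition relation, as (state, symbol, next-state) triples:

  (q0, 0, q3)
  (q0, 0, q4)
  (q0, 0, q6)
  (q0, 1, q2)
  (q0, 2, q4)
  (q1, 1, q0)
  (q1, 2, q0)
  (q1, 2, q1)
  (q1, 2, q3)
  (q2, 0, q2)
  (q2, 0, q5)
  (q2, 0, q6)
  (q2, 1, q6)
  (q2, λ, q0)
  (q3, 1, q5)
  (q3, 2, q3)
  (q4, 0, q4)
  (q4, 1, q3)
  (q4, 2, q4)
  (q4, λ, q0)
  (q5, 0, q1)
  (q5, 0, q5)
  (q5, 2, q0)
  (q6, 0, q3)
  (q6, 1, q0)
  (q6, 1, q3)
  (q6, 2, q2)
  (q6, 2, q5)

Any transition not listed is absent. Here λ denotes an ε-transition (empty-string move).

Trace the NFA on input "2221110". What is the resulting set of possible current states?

{q0, q2, q3, q4, q5, q6}

Start in {q0}.
Read '2': q0→{q4}; union {q4}; ε-closure = {q0, q4}.
Read '2': q0→{q4}, q4→{q4}; union {q4}; ε-closure = {q0, q4}.
Read '2': q0→{q4}, q4→{q4}; union {q4}; ε-closure = {q0, q4}.
Read '1': q0→{q2}, q4→{q3}; union {q2, q3}; ε-closure = {q0, q2, q3}.
Read '1': q0→{q2}, q2→{q6}, q3→{q5}; union {q2, q5, q6}; ε-closure = {q0, q2, q5, q6}.
Read '1': q0→{q2}, q2→{q6}, q5→∅, q6→{q0, q3}; now {q0, q2, q3, q6}.
Read '0': q0→{q3, q4, q6}, q2→{q2, q5, q6}, q3→∅, q6→{q3}; union {q2, q3, q4, q5, q6}; ε-closure = {q0, q2, q3, q4, q5, q6}.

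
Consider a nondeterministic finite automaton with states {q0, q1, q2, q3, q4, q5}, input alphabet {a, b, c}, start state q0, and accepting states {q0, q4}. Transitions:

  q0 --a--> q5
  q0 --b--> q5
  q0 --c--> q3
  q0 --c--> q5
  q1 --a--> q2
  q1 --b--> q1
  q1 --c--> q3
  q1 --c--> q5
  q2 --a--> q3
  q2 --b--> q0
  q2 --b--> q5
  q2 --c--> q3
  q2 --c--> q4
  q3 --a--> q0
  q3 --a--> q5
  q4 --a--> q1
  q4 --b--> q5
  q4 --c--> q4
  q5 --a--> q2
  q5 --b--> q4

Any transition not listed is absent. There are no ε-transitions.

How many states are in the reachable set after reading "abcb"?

1

Start in {q0}.
Read 'a': {q0} → {q5}.
Read 'b': {q5} → {q4}.
Read 'c': {q4} → {q4}.
Read 'b': {q4} → {q5}.
That set has 1 state.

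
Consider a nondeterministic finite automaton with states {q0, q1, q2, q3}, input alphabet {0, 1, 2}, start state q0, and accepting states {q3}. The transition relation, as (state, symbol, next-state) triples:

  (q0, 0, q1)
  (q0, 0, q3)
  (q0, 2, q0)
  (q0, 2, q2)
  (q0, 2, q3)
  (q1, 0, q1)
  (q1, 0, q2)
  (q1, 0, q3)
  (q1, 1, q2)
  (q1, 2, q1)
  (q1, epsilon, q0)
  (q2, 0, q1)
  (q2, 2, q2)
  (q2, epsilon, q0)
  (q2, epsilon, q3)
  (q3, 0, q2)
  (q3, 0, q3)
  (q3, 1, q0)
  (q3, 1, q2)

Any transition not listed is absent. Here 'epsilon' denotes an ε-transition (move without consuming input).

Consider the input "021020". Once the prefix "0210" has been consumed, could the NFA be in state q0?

Start in {q0}.
Read '0': q0→{q1, q3}; union {q1, q3}; ε-closure = {q0, q1, q3}.
Read '2': q0→{q0, q2, q3}, q1→{q1}, q3→∅; now {q0, q1, q2, q3}.
Read '1': q0→∅, q1→{q2}, q2→∅, q3→{q0, q2}; union {q0, q2}; ε-closure = {q0, q2, q3}.
Read '0': q0→{q1, q3}, q2→{q1}, q3→{q2, q3}; union {q1, q2, q3}; ε-closure = {q0, q1, q2, q3}.
State q0 is in {q0, q1, q2, q3}.

Yes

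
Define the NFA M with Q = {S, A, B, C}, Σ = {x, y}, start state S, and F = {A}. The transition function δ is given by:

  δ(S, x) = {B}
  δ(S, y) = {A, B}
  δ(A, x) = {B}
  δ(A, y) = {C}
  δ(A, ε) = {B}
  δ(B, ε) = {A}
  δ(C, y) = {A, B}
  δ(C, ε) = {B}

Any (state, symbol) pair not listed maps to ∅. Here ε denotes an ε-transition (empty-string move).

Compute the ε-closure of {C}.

{A, B, C}

Begin with {C}.
ε-move C → B; add B.
ε-move B → A; add A.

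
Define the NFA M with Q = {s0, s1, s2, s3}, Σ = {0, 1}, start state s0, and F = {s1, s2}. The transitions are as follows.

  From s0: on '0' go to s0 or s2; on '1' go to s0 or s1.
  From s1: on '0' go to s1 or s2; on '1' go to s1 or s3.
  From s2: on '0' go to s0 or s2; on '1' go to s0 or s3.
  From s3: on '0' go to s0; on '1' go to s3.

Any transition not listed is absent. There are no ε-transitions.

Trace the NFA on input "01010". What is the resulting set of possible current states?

{s0, s1, s2}

Start in {s0}.
Read '0': {s0} → {s0, s2}.
Read '1': {s0, s2} → {s0, s1, s3}.
Read '0': {s0, s1, s3} → {s0, s1, s2}.
Read '1': {s0, s1, s2} → {s0, s1, s3}.
Read '0': {s0, s1, s3} → {s0, s1, s2}.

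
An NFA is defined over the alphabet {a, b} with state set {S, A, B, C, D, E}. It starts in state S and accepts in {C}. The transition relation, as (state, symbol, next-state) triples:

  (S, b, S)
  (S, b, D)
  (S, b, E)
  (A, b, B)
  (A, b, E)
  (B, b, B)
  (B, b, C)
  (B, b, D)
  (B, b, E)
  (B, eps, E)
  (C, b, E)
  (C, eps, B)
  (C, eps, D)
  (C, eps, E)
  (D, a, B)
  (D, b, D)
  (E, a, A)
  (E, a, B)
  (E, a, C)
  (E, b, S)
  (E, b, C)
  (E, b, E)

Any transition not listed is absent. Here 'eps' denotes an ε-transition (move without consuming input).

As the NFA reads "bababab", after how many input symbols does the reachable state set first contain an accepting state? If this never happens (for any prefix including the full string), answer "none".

Start in {S}.
Read 'b': {S} → {S, D, E}.
Read 'a': {S, D, E} → {A, B, C, D, E}.
None of the earlier sets intersect F, but {A, B, C, D, E} does.

2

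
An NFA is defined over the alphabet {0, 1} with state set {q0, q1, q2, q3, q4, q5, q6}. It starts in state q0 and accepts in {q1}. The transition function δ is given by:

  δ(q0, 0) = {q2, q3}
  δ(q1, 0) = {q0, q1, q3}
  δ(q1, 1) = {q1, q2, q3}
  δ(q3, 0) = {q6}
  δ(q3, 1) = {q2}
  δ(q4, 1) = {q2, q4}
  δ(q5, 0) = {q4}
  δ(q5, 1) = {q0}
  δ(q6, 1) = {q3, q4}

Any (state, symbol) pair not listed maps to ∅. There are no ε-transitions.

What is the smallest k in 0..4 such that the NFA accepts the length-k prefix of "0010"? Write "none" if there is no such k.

none

Start in {q0}.
Read '0': q0→{q2, q3}; now {q2, q3}.
Read '0': q2→∅, q3→{q6}; now {q6}.
Read '1': q6→{q3, q4}; now {q3, q4}.
Read '0': q3→{q6}, q4→∅; now {q6}.
No reachable set along the way intersects F.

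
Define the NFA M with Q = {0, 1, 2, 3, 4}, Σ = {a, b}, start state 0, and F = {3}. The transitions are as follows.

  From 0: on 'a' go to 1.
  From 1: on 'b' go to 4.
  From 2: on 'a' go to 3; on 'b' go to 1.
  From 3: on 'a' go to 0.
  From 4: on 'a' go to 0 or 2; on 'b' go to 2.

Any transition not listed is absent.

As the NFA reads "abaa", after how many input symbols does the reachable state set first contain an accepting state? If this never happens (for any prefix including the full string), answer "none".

4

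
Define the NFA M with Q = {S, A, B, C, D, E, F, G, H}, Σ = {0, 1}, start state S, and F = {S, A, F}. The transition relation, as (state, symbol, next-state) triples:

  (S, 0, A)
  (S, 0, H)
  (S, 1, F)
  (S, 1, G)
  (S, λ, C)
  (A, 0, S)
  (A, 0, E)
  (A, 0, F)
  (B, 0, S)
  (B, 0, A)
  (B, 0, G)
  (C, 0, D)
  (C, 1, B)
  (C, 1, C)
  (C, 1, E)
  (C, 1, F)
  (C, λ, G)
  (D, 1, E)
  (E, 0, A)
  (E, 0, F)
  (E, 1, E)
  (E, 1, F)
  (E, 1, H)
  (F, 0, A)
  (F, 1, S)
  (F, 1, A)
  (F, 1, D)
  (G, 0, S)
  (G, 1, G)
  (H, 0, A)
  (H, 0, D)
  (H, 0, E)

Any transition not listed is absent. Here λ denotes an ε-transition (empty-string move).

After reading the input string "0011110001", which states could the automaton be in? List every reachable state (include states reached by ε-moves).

Start: ε-closure({S}) = {S, C, G}.
Read '0': {S, C, G} → {S, A, C, D, G, H}.
Read '0': {S, A, C, D, G, H} → {S, A, C, D, E, F, G, H}.
Read '1': {S, A, C, D, E, F, G, H} → {S, A, B, C, D, E, F, G, H}.
Read '1': {S, A, B, C, D, E, F, G, H} → {S, A, B, C, D, E, F, G, H}.
Read '1': {S, A, B, C, D, E, F, G, H} → {S, A, B, C, D, E, F, G, H}.
Read '1': {S, A, B, C, D, E, F, G, H} → {S, A, B, C, D, E, F, G, H}.
Read '0': {S, A, B, C, D, E, F, G, H} → {S, A, C, D, E, F, G, H}.
Read '0': {S, A, C, D, E, F, G, H} → {S, A, C, D, E, F, G, H}.
Read '0': {S, A, C, D, E, F, G, H} → {S, A, C, D, E, F, G, H}.
Read '1': {S, A, C, D, E, F, G, H} → {S, A, B, C, D, E, F, G, H}.

{S, A, B, C, D, E, F, G, H}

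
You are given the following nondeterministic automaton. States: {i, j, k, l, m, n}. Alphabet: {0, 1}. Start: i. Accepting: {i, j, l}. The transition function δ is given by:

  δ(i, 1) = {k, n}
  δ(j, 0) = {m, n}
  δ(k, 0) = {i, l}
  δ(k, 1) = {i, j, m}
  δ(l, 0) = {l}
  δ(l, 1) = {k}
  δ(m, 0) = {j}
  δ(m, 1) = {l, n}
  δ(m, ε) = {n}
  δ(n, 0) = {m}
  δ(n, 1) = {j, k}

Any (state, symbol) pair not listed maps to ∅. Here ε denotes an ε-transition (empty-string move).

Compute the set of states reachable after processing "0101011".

∅

Start in {i}.
Read '0': i→∅; now ∅.
The set is empty and remains empty for the remaining 6 symbols.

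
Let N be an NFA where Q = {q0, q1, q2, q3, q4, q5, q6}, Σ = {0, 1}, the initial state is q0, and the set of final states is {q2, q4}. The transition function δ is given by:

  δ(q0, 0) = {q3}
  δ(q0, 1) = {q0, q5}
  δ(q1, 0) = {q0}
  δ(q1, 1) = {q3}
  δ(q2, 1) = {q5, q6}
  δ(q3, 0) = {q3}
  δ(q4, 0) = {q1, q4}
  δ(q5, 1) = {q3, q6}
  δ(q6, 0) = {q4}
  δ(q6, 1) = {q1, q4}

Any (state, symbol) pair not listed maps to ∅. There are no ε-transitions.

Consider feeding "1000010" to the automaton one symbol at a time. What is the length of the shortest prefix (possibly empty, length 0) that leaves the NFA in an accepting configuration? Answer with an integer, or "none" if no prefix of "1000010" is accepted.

none

Start in {q0}.
Read '1': {q0} → {q0, q5}.
Read '0': {q0, q5} → {q3}.
Read '0': {q3} → {q3}.
Read '0': {q3} → {q3}.
Read '0': {q3} → {q3}.
Read '1': {q3} → ∅.
The set is empty and remains empty for the remaining 1 symbol.
No reachable set along the way intersects F.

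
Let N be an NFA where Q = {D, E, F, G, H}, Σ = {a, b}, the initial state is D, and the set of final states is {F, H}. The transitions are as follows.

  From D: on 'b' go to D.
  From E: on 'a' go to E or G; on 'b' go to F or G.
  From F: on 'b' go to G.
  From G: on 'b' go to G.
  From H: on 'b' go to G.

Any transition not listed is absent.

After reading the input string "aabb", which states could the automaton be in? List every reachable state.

Start in {D}.
Read 'a': D→∅; now ∅.
The set is empty and remains empty for the remaining 3 symbols.

∅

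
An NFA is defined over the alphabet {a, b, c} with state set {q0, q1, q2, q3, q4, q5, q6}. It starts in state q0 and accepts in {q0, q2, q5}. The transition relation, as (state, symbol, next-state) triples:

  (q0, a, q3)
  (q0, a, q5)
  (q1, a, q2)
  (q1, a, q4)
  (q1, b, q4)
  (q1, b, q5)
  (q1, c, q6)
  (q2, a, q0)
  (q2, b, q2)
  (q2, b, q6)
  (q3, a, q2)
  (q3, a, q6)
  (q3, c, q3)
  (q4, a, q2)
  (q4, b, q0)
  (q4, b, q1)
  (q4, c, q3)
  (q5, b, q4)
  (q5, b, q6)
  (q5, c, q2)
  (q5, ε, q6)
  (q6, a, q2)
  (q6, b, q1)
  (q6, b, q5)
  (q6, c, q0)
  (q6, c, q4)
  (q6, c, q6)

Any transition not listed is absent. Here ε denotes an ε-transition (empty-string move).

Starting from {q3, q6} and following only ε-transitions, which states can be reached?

{q3, q6}

Begin with {q3, q6}.
No ε-moves leave this set, so the closure equals the set itself.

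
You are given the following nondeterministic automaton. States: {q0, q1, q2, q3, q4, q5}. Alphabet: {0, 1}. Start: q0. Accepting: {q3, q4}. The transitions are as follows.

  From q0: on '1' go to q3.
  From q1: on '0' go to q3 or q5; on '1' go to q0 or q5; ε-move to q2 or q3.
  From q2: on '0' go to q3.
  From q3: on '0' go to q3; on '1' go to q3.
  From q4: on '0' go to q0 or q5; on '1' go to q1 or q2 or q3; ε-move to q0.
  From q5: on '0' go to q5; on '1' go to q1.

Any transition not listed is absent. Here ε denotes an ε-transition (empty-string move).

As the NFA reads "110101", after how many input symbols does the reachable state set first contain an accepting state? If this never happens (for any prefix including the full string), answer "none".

1

Start in {q0}.
Read '1': q0→{q3}; now {q3}.
None of the earlier sets intersect F, but {q3} does.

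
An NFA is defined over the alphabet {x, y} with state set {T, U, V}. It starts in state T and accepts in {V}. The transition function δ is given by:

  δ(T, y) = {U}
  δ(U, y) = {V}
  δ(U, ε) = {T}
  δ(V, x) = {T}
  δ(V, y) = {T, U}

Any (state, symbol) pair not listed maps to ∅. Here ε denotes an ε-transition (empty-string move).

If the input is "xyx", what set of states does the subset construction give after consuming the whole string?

Start in {T}.
Read 'x': T→∅; now ∅.
The set is empty and remains empty for the remaining 2 symbols.

∅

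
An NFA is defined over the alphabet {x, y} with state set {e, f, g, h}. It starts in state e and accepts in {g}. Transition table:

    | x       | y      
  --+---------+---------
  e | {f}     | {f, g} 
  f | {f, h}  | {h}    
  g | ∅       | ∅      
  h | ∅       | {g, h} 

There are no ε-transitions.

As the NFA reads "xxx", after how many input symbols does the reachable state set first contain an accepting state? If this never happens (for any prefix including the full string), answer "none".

none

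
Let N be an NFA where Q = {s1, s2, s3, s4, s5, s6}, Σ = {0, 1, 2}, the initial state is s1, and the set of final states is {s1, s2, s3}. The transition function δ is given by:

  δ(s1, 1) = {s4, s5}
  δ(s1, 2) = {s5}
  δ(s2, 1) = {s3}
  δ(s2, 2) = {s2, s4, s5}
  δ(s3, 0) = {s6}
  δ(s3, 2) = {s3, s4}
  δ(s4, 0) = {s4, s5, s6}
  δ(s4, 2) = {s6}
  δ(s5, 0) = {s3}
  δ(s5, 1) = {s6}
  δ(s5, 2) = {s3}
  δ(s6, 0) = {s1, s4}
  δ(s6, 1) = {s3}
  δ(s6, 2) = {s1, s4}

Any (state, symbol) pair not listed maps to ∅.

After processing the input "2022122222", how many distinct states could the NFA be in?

5

Start in {s1}.
Read '2': s1→{s5}; now {s5}.
Read '0': s5→{s3}; now {s3}.
Read '2': s3→{s3, s4}; now {s3, s4}.
Read '2': s3→{s3, s4}, s4→{s6}; now {s3, s4, s6}.
Read '1': s3→∅, s4→∅, s6→{s3}; now {s3}.
Read '2': s3→{s3, s4}; now {s3, s4}.
Read '2': s3→{s3, s4}, s4→{s6}; now {s3, s4, s6}.
Read '2': s3→{s3, s4}, s4→{s6}, s6→{s1, s4}; now {s1, s3, s4, s6}.
Read '2': s1→{s5}, s3→{s3, s4}, s4→{s6}, s6→{s1, s4}; now {s1, s3, s4, s5, s6}.
Read '2': s1→{s5}, s3→{s3, s4}, s4→{s6}, s5→{s3}, s6→{s1, s4}; now {s1, s3, s4, s5, s6}.
That set has 5 states.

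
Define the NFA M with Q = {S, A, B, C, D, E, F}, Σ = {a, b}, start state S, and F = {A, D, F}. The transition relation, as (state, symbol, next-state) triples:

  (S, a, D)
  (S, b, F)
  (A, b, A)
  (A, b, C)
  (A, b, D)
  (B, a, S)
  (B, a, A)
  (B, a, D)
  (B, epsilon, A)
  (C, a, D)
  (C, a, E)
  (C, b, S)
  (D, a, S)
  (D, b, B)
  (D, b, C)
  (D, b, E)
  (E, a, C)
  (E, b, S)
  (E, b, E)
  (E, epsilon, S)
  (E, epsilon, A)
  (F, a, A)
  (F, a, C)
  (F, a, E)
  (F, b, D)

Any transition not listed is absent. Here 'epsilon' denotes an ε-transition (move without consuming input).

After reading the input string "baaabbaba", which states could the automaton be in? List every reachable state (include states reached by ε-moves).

Start in {S}.
Read 'b': {S} → {F}.
Read 'a': {F} → {S, A, C, E}.
Read 'a': {S, A, C, E} → {S, A, C, D, E}.
Read 'a': {S, A, C, D, E} → {S, A, C, D, E}.
Read 'b': {S, A, C, D, E} → {S, A, B, C, D, E, F}.
Read 'b': {S, A, B, C, D, E, F} → {S, A, B, C, D, E, F}.
Read 'a': {S, A, B, C, D, E, F} → {S, A, C, D, E}.
Read 'b': {S, A, C, D, E} → {S, A, B, C, D, E, F}.
Read 'a': {S, A, B, C, D, E, F} → {S, A, C, D, E}.

{S, A, C, D, E}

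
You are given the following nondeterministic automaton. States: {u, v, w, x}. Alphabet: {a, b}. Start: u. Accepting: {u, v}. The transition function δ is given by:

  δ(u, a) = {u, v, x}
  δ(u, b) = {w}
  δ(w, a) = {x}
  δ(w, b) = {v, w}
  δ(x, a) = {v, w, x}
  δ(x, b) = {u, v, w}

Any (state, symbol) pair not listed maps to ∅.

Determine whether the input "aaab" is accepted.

Yes

Start in {u}.
Read 'a': u→{u, v, x}; now {u, v, x}.
Read 'a': u→{u, v, x}, v→∅, x→{v, w, x}; now {u, v, w, x}.
Read 'a': u→{u, v, x}, v→∅, w→{x}, x→{v, w, x}; now {u, v, w, x}.
Read 'b': u→{w}, v→∅, w→{v, w}, x→{u, v, w}; now {u, v, w}.
The final set {u, v, w} contains the accepting states u, v.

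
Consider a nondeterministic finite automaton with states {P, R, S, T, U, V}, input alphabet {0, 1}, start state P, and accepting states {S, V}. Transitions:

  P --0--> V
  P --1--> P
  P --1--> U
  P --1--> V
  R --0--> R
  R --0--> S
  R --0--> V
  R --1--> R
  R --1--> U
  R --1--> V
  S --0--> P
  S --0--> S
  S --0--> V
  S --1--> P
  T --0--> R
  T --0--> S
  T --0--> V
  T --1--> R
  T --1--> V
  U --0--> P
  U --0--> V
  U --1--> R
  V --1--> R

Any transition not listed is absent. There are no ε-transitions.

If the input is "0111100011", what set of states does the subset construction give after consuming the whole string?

{P, R, U, V}

Start in {P}.
Read '0': P→{V}; now {V}.
Read '1': V→{R}; now {R}.
Read '1': R→{R, U, V}; now {R, U, V}.
Read '1': R→{R, U, V}, U→{R}, V→{R}; now {R, U, V}.
Read '1': R→{R, U, V}, U→{R}, V→{R}; now {R, U, V}.
Read '0': R→{R, S, V}, U→{P, V}, V→∅; now {P, R, S, V}.
Read '0': P→{V}, R→{R, S, V}, S→{P, S, V}, V→∅; now {P, R, S, V}.
Read '0': P→{V}, R→{R, S, V}, S→{P, S, V}, V→∅; now {P, R, S, V}.
Read '1': P→{P, U, V}, R→{R, U, V}, S→{P}, V→{R}; now {P, R, U, V}.
Read '1': P→{P, U, V}, R→{R, U, V}, U→{R}, V→{R}; now {P, R, U, V}.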